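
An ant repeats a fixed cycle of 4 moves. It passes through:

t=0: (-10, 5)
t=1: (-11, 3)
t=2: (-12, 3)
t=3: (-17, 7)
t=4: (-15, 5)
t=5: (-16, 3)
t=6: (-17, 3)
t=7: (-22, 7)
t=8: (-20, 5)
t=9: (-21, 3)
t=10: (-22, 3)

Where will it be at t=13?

Step-to-step displacements: (-1, -2), (-1, +0), (-5, +4), (+2, -2), (-1, -2), (-1, +0), (-5, +4), (+2, -2), (-1, -2), (-1, +0) — a repeating cycle of length 4.
step 11: apply (-5, +4) → (-27, 7)
step 12: apply (+2, -2) → (-25, 5)
step 13: apply (-1, -2) → (-26, 3)

(-26, 3)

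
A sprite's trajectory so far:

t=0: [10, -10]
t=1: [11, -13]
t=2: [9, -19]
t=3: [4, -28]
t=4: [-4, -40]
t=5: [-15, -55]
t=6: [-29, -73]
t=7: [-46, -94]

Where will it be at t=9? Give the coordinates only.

Taking differences between consecutive positions: [+1, -3], [-2, -6], [-5, -9], [-8, -12], [-11, -15], [-14, -18], [-17, -21]. These grow by [-3, -3] each step.
step 8: [-46, -94] + [-20, -24] → [-66, -118]
step 9: [-66, -118] + [-23, -27] → [-89, -145]

[-89, -145]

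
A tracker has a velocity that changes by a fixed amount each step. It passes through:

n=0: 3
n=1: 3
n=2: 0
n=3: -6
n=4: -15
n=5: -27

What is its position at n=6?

-42

Successive displacements: +0, -3, -6, -9, -12 — each changes by -3.
step 6: -27 − 15 → -42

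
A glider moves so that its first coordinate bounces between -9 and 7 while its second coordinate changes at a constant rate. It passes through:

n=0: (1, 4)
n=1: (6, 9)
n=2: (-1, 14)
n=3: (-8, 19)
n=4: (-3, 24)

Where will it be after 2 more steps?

(3, 34)

The first coordinate reflects between -9 and 7, moving 7 per step.
  step 5: -3 → 4
  step 6: 4 → 3
The second coordinate changes by +5 each step: at step 6 it is 34.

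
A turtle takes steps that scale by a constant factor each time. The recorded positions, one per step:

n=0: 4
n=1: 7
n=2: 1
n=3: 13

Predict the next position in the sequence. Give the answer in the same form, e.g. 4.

Consecutive displacements +3, -6, +12 scale by a factor of -2 each step.
step 4: 13 − 24 → -11

-11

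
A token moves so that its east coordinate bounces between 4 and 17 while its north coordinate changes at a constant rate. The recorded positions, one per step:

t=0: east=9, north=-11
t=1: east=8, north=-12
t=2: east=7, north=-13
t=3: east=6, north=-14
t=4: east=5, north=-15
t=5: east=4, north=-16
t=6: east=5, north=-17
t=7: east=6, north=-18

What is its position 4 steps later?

The east coordinate reflects between 4 and 17, moving 1 per step.
  step 8: 6 → 7
  step 9: 7 → 8
  step 10: 8 → 9
  step 11: 9 → 10
The north coordinate changes by -1 each step: at step 11 it is -22.

east=10, north=-22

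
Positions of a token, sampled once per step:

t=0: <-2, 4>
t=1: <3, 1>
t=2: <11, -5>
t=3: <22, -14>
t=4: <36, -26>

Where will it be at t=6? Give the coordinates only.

<73, -59>

Successive displacements: <+5, -3>, <+8, -6>, <+11, -9>, <+14, -12> — each changes by <+3, -3>.
step 5: <36, -26> + <+17, -15> → <53, -41>
step 6: <53, -41> + <+20, -18> → <73, -59>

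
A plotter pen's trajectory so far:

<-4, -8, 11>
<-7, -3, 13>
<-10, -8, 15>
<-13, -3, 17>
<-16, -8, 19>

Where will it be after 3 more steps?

First: linear, -3 per step → -25 at step 7.
Second: cycles through -8, -3 every 2 steps. Step 7 lands at position 1 of the cycle → -3.
Third: linear, +2 per step → 25 at step 7.

<-25, -3, 25>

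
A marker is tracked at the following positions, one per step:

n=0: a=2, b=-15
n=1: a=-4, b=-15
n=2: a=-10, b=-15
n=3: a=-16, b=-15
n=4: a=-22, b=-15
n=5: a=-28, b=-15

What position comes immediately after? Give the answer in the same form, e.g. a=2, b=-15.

The position changes by (-6, +0) every step.
step 6: a=-28, b=-15 + (-6, +0) → a=-34, b=-15

a=-34, b=-15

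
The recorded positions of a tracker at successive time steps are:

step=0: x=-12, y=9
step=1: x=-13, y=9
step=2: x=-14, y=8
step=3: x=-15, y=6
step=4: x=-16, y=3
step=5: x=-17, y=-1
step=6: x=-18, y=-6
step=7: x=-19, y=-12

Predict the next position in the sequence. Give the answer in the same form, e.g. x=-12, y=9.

Taking differences between consecutive positions: (-1, +0), (-1, -1), (-1, -2), (-1, -3), (-1, -4), (-1, -5), (-1, -6). These grow by (+0, -1) each step.
step 8: x=-19, y=-12 + (-1, -7) → x=-20, y=-19

x=-20, y=-19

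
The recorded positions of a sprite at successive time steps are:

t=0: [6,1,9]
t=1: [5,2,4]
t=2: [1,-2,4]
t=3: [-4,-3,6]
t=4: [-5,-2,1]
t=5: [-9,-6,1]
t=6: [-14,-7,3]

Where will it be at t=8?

Differencing gives [-1,+1,-5], [-4,-4,+0], [-5,-1,+2], [-1,+1,-5], [-4,-4,+0], [-5,-1,+2]. This is the pattern [-1,+1,-5], [-4,-4,+0], [-5,-1,+2] repeated.
step 7: apply [-1,+1,-5] → [-15,-6,-2]
step 8: apply [-4,-4,+0] → [-19,-10,-2]

[-19,-10,-2]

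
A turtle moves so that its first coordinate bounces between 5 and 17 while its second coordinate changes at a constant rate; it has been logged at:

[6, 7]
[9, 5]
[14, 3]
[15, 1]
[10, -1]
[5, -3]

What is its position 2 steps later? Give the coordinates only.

[15, -7]

The first coordinate travels 5 per step and bounces off the walls at 5 and 17.
  step 6: 5 → 10
  step 7: 10 → 15
The second coordinate changes by -2 each step: at step 7 it is -7.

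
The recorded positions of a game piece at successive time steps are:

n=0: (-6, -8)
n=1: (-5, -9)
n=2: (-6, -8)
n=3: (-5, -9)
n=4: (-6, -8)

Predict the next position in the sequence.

Step-to-step displacements: (+1, -1), (-1, +1), (+1, -1), (-1, +1); each is -1× the previous.
step 5: (-6, -8) + (+1, -1) → (-5, -9)

(-5, -9)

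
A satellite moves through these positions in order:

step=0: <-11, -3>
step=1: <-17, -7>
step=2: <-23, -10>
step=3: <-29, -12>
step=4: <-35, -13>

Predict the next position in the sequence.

<-41, -13>

Successive displacements: <-6, -4>, <-6, -3>, <-6, -2>, <-6, -1> — each changes by <+0, +1>.
step 5: <-35, -13> + <-6, +0> → <-41, -13>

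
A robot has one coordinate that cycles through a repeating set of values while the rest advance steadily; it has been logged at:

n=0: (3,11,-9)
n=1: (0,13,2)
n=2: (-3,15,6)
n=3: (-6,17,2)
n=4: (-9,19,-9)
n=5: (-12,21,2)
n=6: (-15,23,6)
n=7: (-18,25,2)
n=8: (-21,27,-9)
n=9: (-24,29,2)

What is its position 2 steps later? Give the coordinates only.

(-30,33,2)

The first coordinate changes by -3 each step, so at step 11 it is 3 + 11·(-3) = -30.
The second coordinate changes by +2 each step, so at step 11 it is 11 + 11·(2) = 33.
The third coordinate repeats the cycle [-9, 2, 6, 2] with period 4; step 11 mod 4 = 3, giving 2.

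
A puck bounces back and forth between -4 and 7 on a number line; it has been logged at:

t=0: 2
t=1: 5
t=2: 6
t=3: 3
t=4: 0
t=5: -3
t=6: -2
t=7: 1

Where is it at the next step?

The value reflects between -4 and 7, moving 3 per step.
  step 8: 1 → 4

4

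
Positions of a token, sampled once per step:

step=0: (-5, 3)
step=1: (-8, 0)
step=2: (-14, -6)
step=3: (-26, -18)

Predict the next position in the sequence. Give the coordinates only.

Consecutive displacements (-3, -3), (-6, -6), (-12, -12) scale by a factor of 2 each step.
step 4: (-26, -18) + (-24, -24) → (-50, -42)

(-50, -42)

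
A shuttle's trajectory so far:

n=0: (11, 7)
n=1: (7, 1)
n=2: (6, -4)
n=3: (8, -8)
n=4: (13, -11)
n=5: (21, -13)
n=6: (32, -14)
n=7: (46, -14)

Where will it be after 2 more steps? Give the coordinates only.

(83, -11)

First differences are (-4, -6), (-1, -5), (+2, -4), (+5, -3), (+8, -2), (+11, -1), (+14, +0); their common second difference is (+3, +1) (constant acceleration).
step 8: (46, -14) + (+17, +1) → (63, -13)
step 9: (63, -13) + (+20, +2) → (83, -11)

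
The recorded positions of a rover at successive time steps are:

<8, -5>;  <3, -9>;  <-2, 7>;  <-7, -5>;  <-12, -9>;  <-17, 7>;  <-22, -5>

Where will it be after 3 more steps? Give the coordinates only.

First: linear, -5 per step → -37 at step 9.
Second: cycles through -5, -9, 7 every 3 steps. Step 9 lands at position 0 of the cycle → -5.

<-37, -5>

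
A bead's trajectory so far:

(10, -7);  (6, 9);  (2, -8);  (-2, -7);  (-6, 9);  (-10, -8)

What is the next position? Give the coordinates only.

(-14, -7)

The first coordinate changes by -4 each step, so at step 6 it is 10 + 6·(-4) = -14.
The second coordinate repeats the cycle [-7, 9, -8] with period 3; step 6 mod 3 = 0, giving -7.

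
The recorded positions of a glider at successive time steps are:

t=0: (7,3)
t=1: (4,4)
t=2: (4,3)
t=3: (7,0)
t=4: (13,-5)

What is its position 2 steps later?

(34,-21)

Taking differences between consecutive positions: (-3,+1), (+0,-1), (+3,-3), (+6,-5). These grow by (+3,-2) each step.
step 5: (13,-5) + (+9,-7) → (22,-12)
step 6: (22,-12) + (+12,-9) → (34,-21)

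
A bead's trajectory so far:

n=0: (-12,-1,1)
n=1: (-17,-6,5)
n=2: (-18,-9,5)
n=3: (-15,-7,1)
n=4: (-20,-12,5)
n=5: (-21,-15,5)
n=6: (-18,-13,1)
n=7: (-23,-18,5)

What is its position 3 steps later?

Differencing gives (-5,-5,+4), (-1,-3,+0), (+3,+2,-4), (-5,-5,+4), (-1,-3,+0), (+3,+2,-4), (-5,-5,+4). This is the pattern (-5,-5,+4), (-1,-3,+0), (+3,+2,-4) repeated.
step 8: apply (-1,-3,+0) → (-24,-21,5)
step 9: apply (+3,+2,-4) → (-21,-19,1)
step 10: apply (-5,-5,+4) → (-26,-24,5)

(-26,-24,5)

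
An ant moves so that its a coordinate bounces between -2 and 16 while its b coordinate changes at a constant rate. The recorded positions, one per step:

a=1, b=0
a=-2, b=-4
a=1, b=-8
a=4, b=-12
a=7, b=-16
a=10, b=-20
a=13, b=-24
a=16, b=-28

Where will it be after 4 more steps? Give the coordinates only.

The a coordinate reflects between -2 and 16, moving 3 per step.
  step 8: 16 → 13
  step 9: 13 → 10
  step 10: 10 → 7
  step 11: 7 → 4
The b coordinate changes by -4 each step: at step 11 it is -44.

a=4, b=-44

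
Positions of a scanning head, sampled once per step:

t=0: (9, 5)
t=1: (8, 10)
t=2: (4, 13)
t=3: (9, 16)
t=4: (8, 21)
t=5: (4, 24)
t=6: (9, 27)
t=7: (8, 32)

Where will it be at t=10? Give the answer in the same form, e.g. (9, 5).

Differencing gives (-1, +5), (-4, +3), (+5, +3), (-1, +5), (-4, +3), (+5, +3), (-1, +5). This is the pattern (-1, +5), (-4, +3), (+5, +3) repeated.
step 8: apply (-4, +3) → (4, 35)
step 9: apply (+5, +3) → (9, 38)
step 10: apply (-1, +5) → (8, 43)

(8, 43)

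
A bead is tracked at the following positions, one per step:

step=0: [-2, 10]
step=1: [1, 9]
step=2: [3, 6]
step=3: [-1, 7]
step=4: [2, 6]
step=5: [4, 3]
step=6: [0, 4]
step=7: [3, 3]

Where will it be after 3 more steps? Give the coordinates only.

The moves between consecutive positions are [+3, -1], [+2, -3], [-4, +1], [+3, -1], [+2, -3], [-4, +1], [+3, -1]; they repeat the 3-cycle [[+3, -1], [+2, -3], [-4, +1]].
step 8: apply [+2, -3] → [5, 0]
step 9: apply [-4, +1] → [1, 1]
step 10: apply [+3, -1] → [4, 0]

[4, 0]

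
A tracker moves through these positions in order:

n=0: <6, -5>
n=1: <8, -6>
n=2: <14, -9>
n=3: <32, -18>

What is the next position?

Step-to-step displacements: <+2, -1>, <+6, -3>, <+18, -9>; each is 3× the previous.
step 4: <32, -18> + <+54, -27> → <86, -45>

<86, -45>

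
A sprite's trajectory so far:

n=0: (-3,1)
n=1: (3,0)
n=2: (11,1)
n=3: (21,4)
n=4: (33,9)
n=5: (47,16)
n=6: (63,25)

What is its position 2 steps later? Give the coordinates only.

(101,49)

Successive displacements: (+6,-1), (+8,+1), (+10,+3), (+12,+5), (+14,+7), (+16,+9) — each changes by (+2,+2).
step 7: (63,25) + (+18,+11) → (81,36)
step 8: (81,36) + (+20,+13) → (101,49)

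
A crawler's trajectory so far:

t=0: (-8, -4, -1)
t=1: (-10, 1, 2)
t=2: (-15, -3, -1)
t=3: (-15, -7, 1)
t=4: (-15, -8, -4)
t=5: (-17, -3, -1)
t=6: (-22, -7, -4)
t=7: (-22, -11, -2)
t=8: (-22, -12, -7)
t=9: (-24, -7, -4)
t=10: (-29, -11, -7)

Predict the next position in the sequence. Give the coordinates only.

(-29, -15, -5)

Step-to-step displacements: (-2, +5, +3), (-5, -4, -3), (+0, -4, +2), (+0, -1, -5), (-2, +5, +3), (-5, -4, -3), (+0, -4, +2), (+0, -1, -5), (-2, +5, +3), (-5, -4, -3) — a repeating cycle of length 4.
step 11: apply (+0, -4, +2) → (-29, -15, -5)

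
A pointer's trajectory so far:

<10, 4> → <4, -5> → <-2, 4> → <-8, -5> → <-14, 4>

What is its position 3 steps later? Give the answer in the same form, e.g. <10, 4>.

First: linear, -6 per step → -32 at step 7.
Second: cycles through 4, -5 every 2 steps. Step 7 lands at position 1 of the cycle → -5.

<-32, -5>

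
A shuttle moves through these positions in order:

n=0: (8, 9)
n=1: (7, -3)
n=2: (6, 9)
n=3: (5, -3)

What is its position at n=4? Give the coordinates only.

(4, 9)

First: linear, -1 per step → 4 at step 4.
Second: cycles through 9, -3 every 2 steps. Step 4 lands at position 0 of the cycle → 9.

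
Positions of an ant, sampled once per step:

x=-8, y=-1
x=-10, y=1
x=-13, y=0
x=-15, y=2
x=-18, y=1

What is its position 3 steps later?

x=-25, y=4

Differencing gives (-2, +2), (-3, -1), (-2, +2), (-3, -1). This is the pattern (-2, +2), (-3, -1) repeated.
step 5: apply (-2, +2) → x=-20, y=3
step 6: apply (-3, -1) → x=-23, y=2
step 7: apply (-2, +2) → x=-25, y=4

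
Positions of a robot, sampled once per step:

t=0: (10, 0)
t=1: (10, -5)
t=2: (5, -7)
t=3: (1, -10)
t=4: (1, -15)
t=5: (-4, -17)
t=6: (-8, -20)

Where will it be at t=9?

Step-to-step displacements: (+0, -5), (-5, -2), (-4, -3), (+0, -5), (-5, -2), (-4, -3) — a repeating cycle of length 3.
step 7: apply (+0, -5) → (-8, -25)
step 8: apply (-5, -2) → (-13, -27)
step 9: apply (-4, -3) → (-17, -30)

(-17, -30)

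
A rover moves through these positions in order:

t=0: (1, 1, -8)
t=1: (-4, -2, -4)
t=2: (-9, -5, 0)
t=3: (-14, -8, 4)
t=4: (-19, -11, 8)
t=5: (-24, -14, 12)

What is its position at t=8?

The position changes by (-5, -3, +4) every step.
step 6: (-24, -14, 12) + (-5, -3, +4) → (-29, -17, 16)
step 7: (-29, -17, 16) + (-5, -3, +4) → (-34, -20, 20)
step 8: (-34, -20, 20) + (-5, -3, +4) → (-39, -23, 24)

(-39, -23, 24)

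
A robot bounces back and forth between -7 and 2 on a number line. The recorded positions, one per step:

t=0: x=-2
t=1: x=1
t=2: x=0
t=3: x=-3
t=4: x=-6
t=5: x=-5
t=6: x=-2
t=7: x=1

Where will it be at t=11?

x=-5

The value reflects between -7 and 2, moving 3 per step.
  step 8: 1 → 0
  step 9: 0 → -3
  step 10: -3 → -6
  step 11: -6 → -5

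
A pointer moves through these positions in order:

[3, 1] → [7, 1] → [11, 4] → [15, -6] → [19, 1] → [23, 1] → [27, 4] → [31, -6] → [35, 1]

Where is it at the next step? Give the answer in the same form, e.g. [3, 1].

[39, 1]

The first coordinate changes by +4 each step, so at step 9 it is 3 + 9·(4) = 39.
The second coordinate repeats the cycle [1, 1, 4, -6] with period 4; step 9 mod 4 = 1, giving 1.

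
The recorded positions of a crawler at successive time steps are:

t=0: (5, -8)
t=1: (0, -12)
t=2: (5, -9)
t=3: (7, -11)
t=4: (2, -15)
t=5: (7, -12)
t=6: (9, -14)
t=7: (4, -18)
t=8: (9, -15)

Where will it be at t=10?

(6, -21)

Differencing gives (-5, -4), (+5, +3), (+2, -2), (-5, -4), (+5, +3), (+2, -2), (-5, -4), (+5, +3). This is the pattern (-5, -4), (+5, +3), (+2, -2) repeated.
step 9: apply (+2, -2) → (11, -17)
step 10: apply (-5, -4) → (6, -21)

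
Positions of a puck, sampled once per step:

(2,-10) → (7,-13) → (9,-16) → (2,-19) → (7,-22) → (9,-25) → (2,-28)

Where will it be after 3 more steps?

The first coordinate repeats the cycle [2, 7, 9] with period 3; step 9 mod 3 = 0, giving 2.
The second coordinate changes by -3 each step, so at step 9 it is -10 + 9·(-3) = -37.

(2,-37)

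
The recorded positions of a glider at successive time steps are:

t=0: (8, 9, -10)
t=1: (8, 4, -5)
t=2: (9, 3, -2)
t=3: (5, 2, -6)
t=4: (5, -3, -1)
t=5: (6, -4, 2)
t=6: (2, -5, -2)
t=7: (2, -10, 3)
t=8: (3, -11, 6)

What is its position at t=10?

(-1, -17, 7)

Step-to-step displacements: (+0, -5, +5), (+1, -1, +3), (-4, -1, -4), (+0, -5, +5), (+1, -1, +3), (-4, -1, -4), (+0, -5, +5), (+1, -1, +3) — a repeating cycle of length 3.
step 9: apply (-4, -1, -4) → (-1, -12, 2)
step 10: apply (+0, -5, +5) → (-1, -17, 7)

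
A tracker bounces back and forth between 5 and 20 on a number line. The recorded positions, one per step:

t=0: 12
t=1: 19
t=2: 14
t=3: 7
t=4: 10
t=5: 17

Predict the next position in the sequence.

The value travels 7 per step and bounces off the walls at 5 and 20.
  step 6: 17 → 16

16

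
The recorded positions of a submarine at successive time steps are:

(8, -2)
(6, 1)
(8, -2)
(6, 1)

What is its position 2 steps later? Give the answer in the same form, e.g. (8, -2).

Step-to-step displacements: (-2, +3), (+2, -3), (-2, +3); each is -1× the previous.
step 4: (6, 1) + (+2, -3) → (8, -2)
step 5: (8, -2) + (-2, +3) → (6, 1)

(6, 1)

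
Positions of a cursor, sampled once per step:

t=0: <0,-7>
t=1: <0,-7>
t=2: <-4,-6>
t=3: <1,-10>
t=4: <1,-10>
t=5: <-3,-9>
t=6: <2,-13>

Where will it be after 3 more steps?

<3,-16>

The moves between consecutive positions are <+0,+0>, <-4,+1>, <+5,-4>, <+0,+0>, <-4,+1>, <+5,-4>; they repeat the 3-cycle [<+0,+0>, <-4,+1>, <+5,-4>].
step 7: apply <+0,+0> → <2,-13>
step 8: apply <-4,+1> → <-2,-12>
step 9: apply <+5,-4> → <3,-16>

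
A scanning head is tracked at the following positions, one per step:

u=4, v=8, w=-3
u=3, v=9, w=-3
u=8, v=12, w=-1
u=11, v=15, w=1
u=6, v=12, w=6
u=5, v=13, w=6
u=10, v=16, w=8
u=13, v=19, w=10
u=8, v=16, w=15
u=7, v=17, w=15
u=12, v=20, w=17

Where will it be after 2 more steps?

Step-to-step displacements: (-1, +1, +0), (+5, +3, +2), (+3, +3, +2), (-5, -3, +5), (-1, +1, +0), (+5, +3, +2), (+3, +3, +2), (-5, -3, +5), (-1, +1, +0), (+5, +3, +2) — a repeating cycle of length 4.
step 11: apply (+3, +3, +2) → u=15, v=23, w=19
step 12: apply (-5, -3, +5) → u=10, v=20, w=24

u=10, v=20, w=24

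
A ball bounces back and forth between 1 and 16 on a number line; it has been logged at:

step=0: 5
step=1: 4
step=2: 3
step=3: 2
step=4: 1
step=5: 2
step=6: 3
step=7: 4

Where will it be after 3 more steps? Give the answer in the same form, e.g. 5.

7

The value travels 1 per step and bounces off the walls at 1 and 16.
  step 8: 4 → 5
  step 9: 5 → 6
  step 10: 6 → 7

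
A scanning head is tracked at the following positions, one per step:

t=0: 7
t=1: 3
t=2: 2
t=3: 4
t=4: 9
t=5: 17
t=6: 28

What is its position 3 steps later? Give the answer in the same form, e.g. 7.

Taking differences between consecutive positions: -4, -1, +2, +5, +8, +11. These grow by +3 each step.
step 7: 28 + 14 → 42
step 8: 42 + 17 → 59
step 9: 59 + 20 → 79

79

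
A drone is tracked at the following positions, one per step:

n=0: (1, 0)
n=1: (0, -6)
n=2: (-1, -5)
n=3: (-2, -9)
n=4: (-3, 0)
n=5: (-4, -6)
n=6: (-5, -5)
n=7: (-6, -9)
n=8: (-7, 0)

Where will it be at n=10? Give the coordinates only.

(-9, -5)

The first coordinate changes by -1 each step, so at step 10 it is 1 + 10·(-1) = -9.
The second coordinate repeats the cycle [0, -6, -5, -9] with period 4; step 10 mod 4 = 2, giving -5.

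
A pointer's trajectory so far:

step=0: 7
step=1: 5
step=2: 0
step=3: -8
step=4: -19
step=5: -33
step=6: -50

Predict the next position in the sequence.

Successive displacements: -2, -5, -8, -11, -14, -17 — each changes by -3.
step 7: -50 − 20 → -70

-70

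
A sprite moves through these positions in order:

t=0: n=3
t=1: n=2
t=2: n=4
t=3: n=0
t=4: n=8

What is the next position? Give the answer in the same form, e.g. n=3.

Consecutive displacements -1, +2, -4, +8 scale by a factor of -2 each step.
step 5: 8 − 16 → n=-8

n=-8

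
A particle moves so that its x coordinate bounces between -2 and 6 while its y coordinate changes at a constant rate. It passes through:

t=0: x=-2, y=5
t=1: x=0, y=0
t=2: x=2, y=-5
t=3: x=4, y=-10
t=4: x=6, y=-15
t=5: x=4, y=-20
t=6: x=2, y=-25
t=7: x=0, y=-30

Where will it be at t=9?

x=0, y=-40

The x coordinate travels 2 per step and bounces off the walls at -2 and 6.
  step 8: 0 → -2
  step 9: -2 → 0
The y coordinate changes by -5 each step: at step 9 it is -40.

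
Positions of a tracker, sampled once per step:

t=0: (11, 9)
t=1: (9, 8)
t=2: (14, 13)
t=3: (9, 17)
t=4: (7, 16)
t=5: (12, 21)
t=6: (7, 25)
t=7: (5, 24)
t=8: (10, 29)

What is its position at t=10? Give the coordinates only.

(3, 32)

The moves between consecutive positions are (-2, -1), (+5, +5), (-5, +4), (-2, -1), (+5, +5), (-5, +4), (-2, -1), (+5, +5); they repeat the 3-cycle [(-2, -1), (+5, +5), (-5, +4)].
step 9: apply (-5, +4) → (5, 33)
step 10: apply (-2, -1) → (3, 32)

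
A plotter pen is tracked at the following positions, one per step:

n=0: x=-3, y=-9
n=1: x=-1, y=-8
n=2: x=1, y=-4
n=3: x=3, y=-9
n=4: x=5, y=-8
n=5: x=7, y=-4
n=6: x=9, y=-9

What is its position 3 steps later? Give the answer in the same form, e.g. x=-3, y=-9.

The x coordinate changes by +2 each step, so at step 9 it is -3 + 9·(2) = 15.
The y coordinate repeats the cycle [-9, -8, -4] with period 3; step 9 mod 3 = 0, giving -9.

x=15, y=-9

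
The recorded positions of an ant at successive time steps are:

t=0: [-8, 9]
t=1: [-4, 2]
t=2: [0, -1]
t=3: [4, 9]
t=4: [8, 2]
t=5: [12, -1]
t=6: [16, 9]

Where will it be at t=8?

The first coordinate changes by +4 each step, so at step 8 it is -8 + 8·(4) = 24.
The second coordinate repeats the cycle [9, 2, -1] with period 3; step 8 mod 3 = 2, giving -1.

[24, -1]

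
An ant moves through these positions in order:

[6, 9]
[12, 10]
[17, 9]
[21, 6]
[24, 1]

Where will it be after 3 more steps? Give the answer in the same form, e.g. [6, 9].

[27, -26]

First differences are [+6, +1], [+5, -1], [+4, -3], [+3, -5]; their common second difference is [-1, -2] (constant acceleration).
step 5: [24, 1] + [+2, -7] → [26, -6]
step 6: [26, -6] + [+1, -9] → [27, -15]
step 7: [27, -15] + [+0, -11] → [27, -26]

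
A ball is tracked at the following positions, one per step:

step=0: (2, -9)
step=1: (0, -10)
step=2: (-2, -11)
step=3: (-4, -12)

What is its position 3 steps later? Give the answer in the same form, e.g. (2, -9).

(-10, -15)

Each step adds (-2, -1) to the position.
step 4: (-4, -12) + (-2, -1) → (-6, -13)
step 5: (-6, -13) + (-2, -1) → (-8, -14)
step 6: (-8, -14) + (-2, -1) → (-10, -15)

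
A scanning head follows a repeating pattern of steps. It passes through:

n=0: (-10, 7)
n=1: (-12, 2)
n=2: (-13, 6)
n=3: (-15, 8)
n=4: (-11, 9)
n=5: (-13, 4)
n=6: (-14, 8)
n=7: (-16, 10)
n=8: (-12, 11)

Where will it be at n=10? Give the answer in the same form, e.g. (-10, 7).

Step-to-step displacements: (-2, -5), (-1, +4), (-2, +2), (+4, +1), (-2, -5), (-1, +4), (-2, +2), (+4, +1) — a repeating cycle of length 4.
step 9: apply (-2, -5) → (-14, 6)
step 10: apply (-1, +4) → (-15, 10)

(-15, 10)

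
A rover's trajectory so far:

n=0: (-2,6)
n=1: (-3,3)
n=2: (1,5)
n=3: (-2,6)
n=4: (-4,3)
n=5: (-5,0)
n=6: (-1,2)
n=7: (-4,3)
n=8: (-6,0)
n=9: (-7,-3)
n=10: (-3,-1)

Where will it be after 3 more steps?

(-9,-6)

The moves between consecutive positions are (-1,-3), (+4,+2), (-3,+1), (-2,-3), (-1,-3), (+4,+2), (-3,+1), (-2,-3), (-1,-3), (+4,+2); they repeat the 4-cycle [(-1,-3), (+4,+2), (-3,+1), (-2,-3)].
step 11: apply (-3,+1) → (-6,0)
step 12: apply (-2,-3) → (-8,-3)
step 13: apply (-1,-3) → (-9,-6)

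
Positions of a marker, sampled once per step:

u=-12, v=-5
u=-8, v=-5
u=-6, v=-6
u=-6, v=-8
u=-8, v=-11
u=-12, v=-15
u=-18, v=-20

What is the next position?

Successive displacements: (+4, +0), (+2, -1), (+0, -2), (-2, -3), (-4, -4), (-6, -5) — each changes by (-2, -1).
step 7: u=-18, v=-20 + (-8, -6) → u=-26, v=-26

u=-26, v=-26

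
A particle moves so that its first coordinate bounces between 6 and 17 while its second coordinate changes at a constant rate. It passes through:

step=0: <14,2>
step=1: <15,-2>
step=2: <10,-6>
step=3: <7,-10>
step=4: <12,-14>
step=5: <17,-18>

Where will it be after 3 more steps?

The first coordinate reflects between 6 and 17, moving 5 per step.
  step 6: 17 → 12
  step 7: 12 → 7
  step 8: 7 → 10
The second coordinate changes by -4 each step: at step 8 it is -30.

<10,-30>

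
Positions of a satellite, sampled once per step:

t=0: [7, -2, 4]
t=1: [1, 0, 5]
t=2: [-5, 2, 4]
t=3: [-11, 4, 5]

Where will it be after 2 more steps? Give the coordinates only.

The first coordinate changes by -6 each step, so at step 5 it is 7 + 5·(-6) = -23.
The second coordinate changes by +2 each step, so at step 5 it is -2 + 5·(2) = 8.
The third coordinate repeats the cycle [4, 5] with period 2; step 5 mod 2 = 1, giving 5.

[-23, 8, 5]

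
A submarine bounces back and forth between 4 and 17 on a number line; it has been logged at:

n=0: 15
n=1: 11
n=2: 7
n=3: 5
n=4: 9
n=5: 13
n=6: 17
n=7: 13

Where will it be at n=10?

7

The value travels 4 per step and bounces off the walls at 4 and 17.
  step 8: 13 → 9
  step 9: 9 → 5
  step 10: 5 → 7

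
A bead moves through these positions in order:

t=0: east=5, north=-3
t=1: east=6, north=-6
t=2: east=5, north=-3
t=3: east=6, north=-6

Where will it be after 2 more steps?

The jumps are (+1, -3), (-1, +3), (+1, -3) — a geometric progression with ratio -1.
step 4: east=6, north=-6 + (-1, +3) → east=5, north=-3
step 5: east=5, north=-3 + (+1, -3) → east=6, north=-6

east=6, north=-6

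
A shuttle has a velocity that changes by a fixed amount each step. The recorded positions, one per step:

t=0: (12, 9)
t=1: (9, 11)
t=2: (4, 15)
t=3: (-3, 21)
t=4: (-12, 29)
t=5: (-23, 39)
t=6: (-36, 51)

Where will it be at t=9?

(-87, 99)

First differences are (-3, +2), (-5, +4), (-7, +6), (-9, +8), (-11, +10), (-13, +12); their common second difference is (-2, +2) (constant acceleration).
step 7: (-36, 51) + (-15, +14) → (-51, 65)
step 8: (-51, 65) + (-17, +16) → (-68, 81)
step 9: (-68, 81) + (-19, +18) → (-87, 99)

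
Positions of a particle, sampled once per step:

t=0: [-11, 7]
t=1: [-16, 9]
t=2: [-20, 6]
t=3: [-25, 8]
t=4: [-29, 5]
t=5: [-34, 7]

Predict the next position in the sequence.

Step-to-step displacements: [-5, +2], [-4, -3], [-5, +2], [-4, -3], [-5, +2] — a repeating cycle of length 2.
step 6: apply [-4, -3] → [-38, 4]

[-38, 4]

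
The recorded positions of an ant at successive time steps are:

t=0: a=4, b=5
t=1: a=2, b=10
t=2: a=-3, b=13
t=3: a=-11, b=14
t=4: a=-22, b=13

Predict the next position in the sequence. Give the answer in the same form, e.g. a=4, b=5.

a=-36, b=10

Successive displacements: (-2, +5), (-5, +3), (-8, +1), (-11, -1) — each changes by (-3, -2).
step 5: a=-22, b=13 + (-14, -3) → a=-36, b=10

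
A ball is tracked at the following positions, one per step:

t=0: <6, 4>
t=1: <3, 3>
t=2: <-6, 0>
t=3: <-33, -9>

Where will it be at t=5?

<-357, -117>

Step-to-step displacements: <-3, -1>, <-9, -3>, <-27, -9>; each is 3× the previous.
step 4: <-33, -9> + <-81, -27> → <-114, -36>
step 5: <-114, -36> + <-243, -81> → <-357, -117>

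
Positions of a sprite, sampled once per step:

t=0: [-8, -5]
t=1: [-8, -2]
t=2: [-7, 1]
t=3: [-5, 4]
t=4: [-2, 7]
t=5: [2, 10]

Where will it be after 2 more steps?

[13, 16]

Successive displacements: [+0, +3], [+1, +3], [+2, +3], [+3, +3], [+4, +3] — each changes by [+1, +0].
step 6: [2, 10] + [+5, +3] → [7, 13]
step 7: [7, 13] + [+6, +3] → [13, 16]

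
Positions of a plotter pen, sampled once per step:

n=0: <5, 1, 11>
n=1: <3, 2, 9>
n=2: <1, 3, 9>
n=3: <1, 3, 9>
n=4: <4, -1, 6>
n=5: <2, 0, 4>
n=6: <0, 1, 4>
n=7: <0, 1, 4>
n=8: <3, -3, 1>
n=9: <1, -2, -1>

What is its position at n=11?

<-1, -1, -1>

Step-to-step displacements: <-2, +1, -2>, <-2, +1, +0>, <+0, +0, +0>, <+3, -4, -3>, <-2, +1, -2>, <-2, +1, +0>, <+0, +0, +0>, <+3, -4, -3>, <-2, +1, -2> — a repeating cycle of length 4.
step 10: apply <-2, +1, +0> → <-1, -1, -1>
step 11: apply <+0, +0, +0> → <-1, -1, -1>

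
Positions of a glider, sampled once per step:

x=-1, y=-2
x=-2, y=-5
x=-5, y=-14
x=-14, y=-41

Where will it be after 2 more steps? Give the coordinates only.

The jumps are (-1, -3), (-3, -9), (-9, -27) — a geometric progression with ratio 3.
step 4: x=-14, y=-41 + (-27, -81) → x=-41, y=-122
step 5: x=-41, y=-122 + (-81, -243) → x=-122, y=-365

x=-122, y=-365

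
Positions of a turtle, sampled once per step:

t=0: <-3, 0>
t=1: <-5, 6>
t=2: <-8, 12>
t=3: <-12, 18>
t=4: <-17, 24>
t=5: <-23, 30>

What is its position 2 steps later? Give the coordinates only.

Taking differences between consecutive positions: <-2, +6>, <-3, +6>, <-4, +6>, <-5, +6>, <-6, +6>. These grow by <-1, +0> each step.
step 6: <-23, 30> + <-7, +6> → <-30, 36>
step 7: <-30, 36> + <-8, +6> → <-38, 42>

<-38, 42>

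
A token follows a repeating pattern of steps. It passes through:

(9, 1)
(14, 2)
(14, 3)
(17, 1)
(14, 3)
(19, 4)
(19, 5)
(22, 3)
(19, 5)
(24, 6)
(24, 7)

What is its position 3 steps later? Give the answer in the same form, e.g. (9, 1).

Step-to-step displacements: (+5, +1), (+0, +1), (+3, -2), (-3, +2), (+5, +1), (+0, +1), (+3, -2), (-3, +2), (+5, +1), (+0, +1) — a repeating cycle of length 4.
step 11: apply (+3, -2) → (27, 5)
step 12: apply (-3, +2) → (24, 7)
step 13: apply (+5, +1) → (29, 8)

(29, 8)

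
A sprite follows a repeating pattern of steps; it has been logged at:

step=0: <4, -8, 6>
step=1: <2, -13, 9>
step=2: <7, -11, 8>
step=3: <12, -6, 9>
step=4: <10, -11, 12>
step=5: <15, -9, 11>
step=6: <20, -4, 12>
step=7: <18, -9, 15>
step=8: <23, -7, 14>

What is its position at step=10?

<26, -7, 18>

The moves between consecutive positions are <-2, -5, +3>, <+5, +2, -1>, <+5, +5, +1>, <-2, -5, +3>, <+5, +2, -1>, <+5, +5, +1>, <-2, -5, +3>, <+5, +2, -1>; they repeat the 3-cycle [<-2, -5, +3>, <+5, +2, -1>, <+5, +5, +1>].
step 9: apply <+5, +5, +1> → <28, -2, 15>
step 10: apply <-2, -5, +3> → <26, -7, 18>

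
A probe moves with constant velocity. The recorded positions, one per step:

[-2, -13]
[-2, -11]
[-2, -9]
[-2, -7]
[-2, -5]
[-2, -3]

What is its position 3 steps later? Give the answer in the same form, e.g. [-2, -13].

Each step adds [+0, +2] to the position.
step 6: [-2, -3] + [+0, +2] → [-2, -1]
step 7: [-2, -1] + [+0, +2] → [-2, 1]
step 8: [-2, 1] + [+0, +2] → [-2, 3]

[-2, 3]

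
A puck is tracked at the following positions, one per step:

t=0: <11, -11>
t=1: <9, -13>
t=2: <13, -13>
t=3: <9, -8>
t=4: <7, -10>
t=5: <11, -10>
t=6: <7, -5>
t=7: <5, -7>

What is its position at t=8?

Step-to-step displacements: <-2, -2>, <+4, +0>, <-4, +5>, <-2, -2>, <+4, +0>, <-4, +5>, <-2, -2> — a repeating cycle of length 3.
step 8: apply <+4, +0> → <9, -7>

<9, -7>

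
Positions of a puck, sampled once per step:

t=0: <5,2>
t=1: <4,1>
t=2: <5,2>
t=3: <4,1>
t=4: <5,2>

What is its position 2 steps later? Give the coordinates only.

Step-to-step displacements: <-1,-1>, <+1,+1>, <-1,-1>, <+1,+1>; each is -1× the previous.
step 5: <5,2> + <-1,-1> → <4,1>
step 6: <4,1> + <+1,+1> → <5,2>

<5,2>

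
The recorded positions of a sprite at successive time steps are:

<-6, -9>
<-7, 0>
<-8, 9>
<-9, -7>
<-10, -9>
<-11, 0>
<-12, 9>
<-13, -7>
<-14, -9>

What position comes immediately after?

First: linear, -1 per step → -15 at step 9.
Second: cycles through -9, 0, 9, -7 every 4 steps. Step 9 lands at position 1 of the cycle → 0.

<-15, 0>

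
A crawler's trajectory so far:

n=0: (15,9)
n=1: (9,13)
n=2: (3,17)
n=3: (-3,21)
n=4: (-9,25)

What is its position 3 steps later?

The position changes by (-6,+4) every step.
step 5: (-9,25) + (-6,+4) → (-15,29)
step 6: (-15,29) + (-6,+4) → (-21,33)
step 7: (-21,33) + (-6,+4) → (-27,37)

(-27,37)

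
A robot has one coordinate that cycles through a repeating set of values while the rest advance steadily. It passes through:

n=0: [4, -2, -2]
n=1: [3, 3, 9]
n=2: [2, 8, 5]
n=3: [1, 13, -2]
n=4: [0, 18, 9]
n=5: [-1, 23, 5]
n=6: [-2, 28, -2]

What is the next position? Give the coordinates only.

The first coordinate changes by -1 each step, so at step 7 it is 4 + 7·(-1) = -3.
The second coordinate changes by +5 each step, so at step 7 it is -2 + 7·(5) = 33.
The third coordinate repeats the cycle [-2, 9, 5] with period 3; step 7 mod 3 = 1, giving 9.

[-3, 33, 9]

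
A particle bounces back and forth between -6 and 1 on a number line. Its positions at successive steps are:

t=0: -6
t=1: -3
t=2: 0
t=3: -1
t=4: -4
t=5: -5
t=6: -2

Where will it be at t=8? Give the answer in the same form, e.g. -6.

The value travels 3 per step and bounces off the walls at -6 and 1.
  step 7: -2 → 1
  step 8: 1 → -2

-2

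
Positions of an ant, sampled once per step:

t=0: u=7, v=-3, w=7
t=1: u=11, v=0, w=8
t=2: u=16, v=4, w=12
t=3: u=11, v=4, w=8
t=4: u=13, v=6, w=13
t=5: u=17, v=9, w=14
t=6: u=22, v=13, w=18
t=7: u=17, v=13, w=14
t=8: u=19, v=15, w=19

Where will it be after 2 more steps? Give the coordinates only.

u=28, v=22, w=24

Differencing gives (+4,+3,+1), (+5,+4,+4), (-5,+0,-4), (+2,+2,+5), (+4,+3,+1), (+5,+4,+4), (-5,+0,-4), (+2,+2,+5). This is the pattern (+4,+3,+1), (+5,+4,+4), (-5,+0,-4), (+2,+2,+5) repeated.
step 9: apply (+4,+3,+1) → u=23, v=18, w=20
step 10: apply (+5,+4,+4) → u=28, v=22, w=24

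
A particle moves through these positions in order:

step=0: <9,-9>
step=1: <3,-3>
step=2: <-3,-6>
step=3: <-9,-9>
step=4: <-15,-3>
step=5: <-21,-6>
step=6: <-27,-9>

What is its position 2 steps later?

<-39,-6>

The first coordinate changes by -6 each step, so at step 8 it is 9 + 8·(-6) = -39.
The second coordinate repeats the cycle [-9, -3, -6] with period 3; step 8 mod 3 = 2, giving -6.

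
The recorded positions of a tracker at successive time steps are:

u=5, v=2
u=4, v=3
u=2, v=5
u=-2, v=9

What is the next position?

u=-10, v=17

The jumps are (-1,+1), (-2,+2), (-4,+4) — a geometric progression with ratio 2.
step 4: u=-2, v=9 + (-8,+8) → u=-10, v=17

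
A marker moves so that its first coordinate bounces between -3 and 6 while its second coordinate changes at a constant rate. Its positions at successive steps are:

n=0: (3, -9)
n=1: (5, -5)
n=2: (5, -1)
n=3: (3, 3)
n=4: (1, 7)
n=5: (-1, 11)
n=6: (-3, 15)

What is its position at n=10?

The first coordinate reflects between -3 and 6, moving 2 per step.
  step 7: -3 → -1
  step 8: -1 → 1
  step 9: 1 → 3
  step 10: 3 → 5
The second coordinate changes by +4 each step: at step 10 it is 31.

(5, 31)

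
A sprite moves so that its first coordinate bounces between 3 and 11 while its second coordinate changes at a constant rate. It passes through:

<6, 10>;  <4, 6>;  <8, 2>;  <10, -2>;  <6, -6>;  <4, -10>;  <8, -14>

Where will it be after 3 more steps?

The first coordinate travels 4 per step and bounces off the walls at 3 and 11.
  step 7: 8 → 10
  step 8: 10 → 6
  step 9: 6 → 4
The second coordinate changes by -4 each step: at step 9 it is -26.

<4, -26>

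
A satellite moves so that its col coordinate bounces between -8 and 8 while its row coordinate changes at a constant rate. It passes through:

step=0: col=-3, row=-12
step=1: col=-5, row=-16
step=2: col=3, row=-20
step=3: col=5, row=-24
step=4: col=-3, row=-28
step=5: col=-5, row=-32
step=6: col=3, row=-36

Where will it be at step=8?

The col coordinate travels 8 per step and bounces off the walls at -8 and 8.
  step 7: 3 → 5
  step 8: 5 → -3
The row coordinate changes by -4 each step: at step 8 it is -44.

col=-3, row=-44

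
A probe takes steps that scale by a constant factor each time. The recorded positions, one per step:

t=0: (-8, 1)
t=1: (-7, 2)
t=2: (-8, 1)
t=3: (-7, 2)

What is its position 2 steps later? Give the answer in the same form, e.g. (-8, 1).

The jumps are (+1, +1), (-1, -1), (+1, +1) — a geometric progression with ratio -1.
step 4: (-7, 2) + (-1, -1) → (-8, 1)
step 5: (-8, 1) + (+1, +1) → (-7, 2)

(-7, 2)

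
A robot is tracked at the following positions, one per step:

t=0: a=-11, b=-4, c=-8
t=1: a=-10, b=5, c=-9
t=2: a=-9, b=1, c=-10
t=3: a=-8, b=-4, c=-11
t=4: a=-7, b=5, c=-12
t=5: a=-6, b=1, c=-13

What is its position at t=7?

a=-4, b=5, c=-15

A: linear, +1 per step → -4 at step 7.
B: cycles through -4, 5, 1 every 3 steps. Step 7 lands at position 1 of the cycle → 5.
C: linear, -1 per step → -15 at step 7.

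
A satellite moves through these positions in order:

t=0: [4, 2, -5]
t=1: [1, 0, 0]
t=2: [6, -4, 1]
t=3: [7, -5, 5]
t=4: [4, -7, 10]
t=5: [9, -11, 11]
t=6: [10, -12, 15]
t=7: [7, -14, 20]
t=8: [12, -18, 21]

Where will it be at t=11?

[15, -25, 31]

The moves between consecutive positions are [-3, -2, +5], [+5, -4, +1], [+1, -1, +4], [-3, -2, +5], [+5, -4, +1], [+1, -1, +4], [-3, -2, +5], [+5, -4, +1]; they repeat the 3-cycle [[-3, -2, +5], [+5, -4, +1], [+1, -1, +4]].
step 9: apply [+1, -1, +4] → [13, -19, 25]
step 10: apply [-3, -2, +5] → [10, -21, 30]
step 11: apply [+5, -4, +1] → [15, -25, 31]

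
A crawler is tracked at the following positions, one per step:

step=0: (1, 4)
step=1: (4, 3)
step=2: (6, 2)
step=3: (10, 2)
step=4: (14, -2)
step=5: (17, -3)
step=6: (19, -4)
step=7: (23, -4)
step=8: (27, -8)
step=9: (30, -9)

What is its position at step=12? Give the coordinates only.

(40, -14)

The moves between consecutive positions are (+3, -1), (+2, -1), (+4, +0), (+4, -4), (+3, -1), (+2, -1), (+4, +0), (+4, -4), (+3, -1); they repeat the 4-cycle [(+3, -1), (+2, -1), (+4, +0), (+4, -4)].
step 10: apply (+2, -1) → (32, -10)
step 11: apply (+4, +0) → (36, -10)
step 12: apply (+4, -4) → (40, -14)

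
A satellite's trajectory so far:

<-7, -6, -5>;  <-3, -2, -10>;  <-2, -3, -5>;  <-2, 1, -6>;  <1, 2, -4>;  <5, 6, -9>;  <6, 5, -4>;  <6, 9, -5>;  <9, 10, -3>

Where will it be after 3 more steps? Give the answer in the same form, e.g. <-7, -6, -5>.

The moves between consecutive positions are <+4, +4, -5>, <+1, -1, +5>, <+0, +4, -1>, <+3, +1, +2>, <+4, +4, -5>, <+1, -1, +5>, <+0, +4, -1>, <+3, +1, +2>; they repeat the 4-cycle [<+4, +4, -5>, <+1, -1, +5>, <+0, +4, -1>, <+3, +1, +2>].
step 9: apply <+4, +4, -5> → <13, 14, -8>
step 10: apply <+1, -1, +5> → <14, 13, -3>
step 11: apply <+0, +4, -1> → <14, 17, -4>

<14, 17, -4>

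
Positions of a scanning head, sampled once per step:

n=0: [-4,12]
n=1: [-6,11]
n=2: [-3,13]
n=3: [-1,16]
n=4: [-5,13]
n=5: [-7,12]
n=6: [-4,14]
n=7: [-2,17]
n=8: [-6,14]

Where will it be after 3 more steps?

The moves between consecutive positions are [-2,-1], [+3,+2], [+2,+3], [-4,-3], [-2,-1], [+3,+2], [+2,+3], [-4,-3]; they repeat the 4-cycle [[-2,-1], [+3,+2], [+2,+3], [-4,-3]].
step 9: apply [-2,-1] → [-8,13]
step 10: apply [+3,+2] → [-5,15]
step 11: apply [+2,+3] → [-3,18]

[-3,18]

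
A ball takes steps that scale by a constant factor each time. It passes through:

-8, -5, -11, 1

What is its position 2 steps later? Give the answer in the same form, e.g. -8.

25

The jumps are +3, -6, +12 — a geometric progression with ratio -2.
step 4: 1 − 24 → -23
step 5: -23 + 48 → 25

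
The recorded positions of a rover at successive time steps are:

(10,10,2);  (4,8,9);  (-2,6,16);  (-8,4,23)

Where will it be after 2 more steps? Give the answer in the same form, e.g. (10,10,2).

Each step adds (-6,-2,+7) to the position.
step 4: (-8,4,23) + (-6,-2,+7) → (-14,2,30)
step 5: (-14,2,30) + (-6,-2,+7) → (-20,0,37)

(-20,0,37)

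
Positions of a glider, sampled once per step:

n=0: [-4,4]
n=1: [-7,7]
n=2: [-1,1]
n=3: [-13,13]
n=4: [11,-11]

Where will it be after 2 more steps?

[59,-59]

The jumps are [-3,+3], [+6,-6], [-12,+12], [+24,-24] — a geometric progression with ratio -2.
step 5: [11,-11] + [-48,+48] → [-37,37]
step 6: [-37,37] + [+96,-96] → [59,-59]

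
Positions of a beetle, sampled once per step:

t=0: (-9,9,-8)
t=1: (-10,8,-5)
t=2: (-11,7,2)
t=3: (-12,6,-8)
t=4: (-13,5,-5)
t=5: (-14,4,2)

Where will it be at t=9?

(-18,0,-8)

First: linear, -1 per step → -18 at step 9.
Second: linear, -1 per step → 0 at step 9.
Third: cycles through -8, -5, 2 every 3 steps. Step 9 lands at position 0 of the cycle → -8.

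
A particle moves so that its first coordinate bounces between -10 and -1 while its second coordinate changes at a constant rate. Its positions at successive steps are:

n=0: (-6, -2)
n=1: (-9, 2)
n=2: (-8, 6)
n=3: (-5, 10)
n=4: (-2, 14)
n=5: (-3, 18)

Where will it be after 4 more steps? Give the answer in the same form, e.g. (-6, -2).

The first coordinate travels 3 per step and bounces off the walls at -10 and -1.
  step 6: -3 → -6
  step 7: -6 → -9
  step 8: -9 → -8
  step 9: -8 → -5
The second coordinate changes by +4 each step: at step 9 it is 34.

(-5, 34)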